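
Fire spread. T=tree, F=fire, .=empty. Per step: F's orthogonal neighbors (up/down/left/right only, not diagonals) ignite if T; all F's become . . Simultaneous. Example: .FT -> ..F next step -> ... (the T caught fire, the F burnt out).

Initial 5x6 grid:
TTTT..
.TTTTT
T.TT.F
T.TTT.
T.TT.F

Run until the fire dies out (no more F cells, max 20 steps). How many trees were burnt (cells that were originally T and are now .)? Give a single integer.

Step 1: +1 fires, +2 burnt (F count now 1)
Step 2: +1 fires, +1 burnt (F count now 1)
Step 3: +1 fires, +1 burnt (F count now 1)
Step 4: +3 fires, +1 burnt (F count now 3)
Step 5: +4 fires, +3 burnt (F count now 4)
Step 6: +4 fires, +4 burnt (F count now 4)
Step 7: +2 fires, +4 burnt (F count now 2)
Step 8: +0 fires, +2 burnt (F count now 0)
Fire out after step 8
Initially T: 19, now '.': 27
Total burnt (originally-T cells now '.'): 16

Answer: 16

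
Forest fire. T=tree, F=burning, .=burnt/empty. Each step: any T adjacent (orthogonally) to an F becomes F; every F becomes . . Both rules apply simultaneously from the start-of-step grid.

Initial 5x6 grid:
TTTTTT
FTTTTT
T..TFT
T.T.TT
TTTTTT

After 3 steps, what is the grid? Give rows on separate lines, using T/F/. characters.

Step 1: 7 trees catch fire, 2 burn out
  FTTTTT
  .FTTFT
  F..F.F
  T.T.FT
  TTTTTT
Step 2: 8 trees catch fire, 7 burn out
  .FTTFT
  ..FF.F
  ......
  F.T..F
  TTTTFT
Step 3: 6 trees catch fire, 8 burn out
  ..FF.F
  ......
  ......
  ..T...
  FTTF.F

..FF.F
......
......
..T...
FTTF.F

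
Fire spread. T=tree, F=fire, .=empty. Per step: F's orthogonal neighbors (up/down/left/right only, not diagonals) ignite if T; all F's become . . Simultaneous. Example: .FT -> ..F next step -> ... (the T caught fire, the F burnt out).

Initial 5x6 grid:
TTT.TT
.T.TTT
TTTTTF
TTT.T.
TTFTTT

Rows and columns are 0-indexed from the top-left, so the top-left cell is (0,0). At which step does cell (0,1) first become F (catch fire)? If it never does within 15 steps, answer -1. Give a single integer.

Step 1: cell (0,1)='T' (+5 fires, +2 burnt)
Step 2: cell (0,1)='T' (+8 fires, +5 burnt)
Step 3: cell (0,1)='T' (+5 fires, +8 burnt)
Step 4: cell (0,1)='T' (+2 fires, +5 burnt)
Step 5: cell (0,1)='F' (+1 fires, +2 burnt)
  -> target ignites at step 5
Step 6: cell (0,1)='.' (+2 fires, +1 burnt)
Step 7: cell (0,1)='.' (+0 fires, +2 burnt)
  fire out at step 7

5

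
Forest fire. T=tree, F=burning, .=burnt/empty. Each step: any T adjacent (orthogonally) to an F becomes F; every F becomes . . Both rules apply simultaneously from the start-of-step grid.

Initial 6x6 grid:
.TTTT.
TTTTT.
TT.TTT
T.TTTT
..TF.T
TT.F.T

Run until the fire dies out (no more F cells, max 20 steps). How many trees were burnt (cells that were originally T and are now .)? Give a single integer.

Answer: 22

Derivation:
Step 1: +2 fires, +2 burnt (F count now 2)
Step 2: +3 fires, +2 burnt (F count now 3)
Step 3: +3 fires, +3 burnt (F count now 3)
Step 4: +5 fires, +3 burnt (F count now 5)
Step 5: +4 fires, +5 burnt (F count now 4)
Step 6: +3 fires, +4 burnt (F count now 3)
Step 7: +1 fires, +3 burnt (F count now 1)
Step 8: +1 fires, +1 burnt (F count now 1)
Step 9: +0 fires, +1 burnt (F count now 0)
Fire out after step 9
Initially T: 24, now '.': 34
Total burnt (originally-T cells now '.'): 22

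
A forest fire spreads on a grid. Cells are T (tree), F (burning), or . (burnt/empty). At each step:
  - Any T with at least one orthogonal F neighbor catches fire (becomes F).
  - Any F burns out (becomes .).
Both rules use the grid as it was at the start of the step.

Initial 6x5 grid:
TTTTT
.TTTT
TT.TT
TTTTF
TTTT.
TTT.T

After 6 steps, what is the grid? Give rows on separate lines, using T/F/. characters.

Step 1: 2 trees catch fire, 1 burn out
  TTTTT
  .TTTT
  TT.TF
  TTTF.
  TTTT.
  TTT.T
Step 2: 4 trees catch fire, 2 burn out
  TTTTT
  .TTTF
  TT.F.
  TTF..
  TTTF.
  TTT.T
Step 3: 4 trees catch fire, 4 burn out
  TTTTF
  .TTF.
  TT...
  TF...
  TTF..
  TTT.T
Step 4: 6 trees catch fire, 4 burn out
  TTTF.
  .TF..
  TF...
  F....
  TF...
  TTF.T
Step 5: 5 trees catch fire, 6 burn out
  TTF..
  .F...
  F....
  .....
  F....
  TF..T
Step 6: 2 trees catch fire, 5 burn out
  TF...
  .....
  .....
  .....
  .....
  F...T

TF...
.....
.....
.....
.....
F...T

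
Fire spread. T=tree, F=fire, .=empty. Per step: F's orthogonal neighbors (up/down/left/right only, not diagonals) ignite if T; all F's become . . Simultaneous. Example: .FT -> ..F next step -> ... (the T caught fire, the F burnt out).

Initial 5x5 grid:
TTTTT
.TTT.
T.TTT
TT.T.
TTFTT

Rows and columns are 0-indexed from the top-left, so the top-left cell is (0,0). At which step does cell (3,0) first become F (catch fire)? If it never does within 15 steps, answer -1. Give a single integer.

Step 1: cell (3,0)='T' (+2 fires, +1 burnt)
Step 2: cell (3,0)='T' (+4 fires, +2 burnt)
Step 3: cell (3,0)='F' (+2 fires, +4 burnt)
  -> target ignites at step 3
Step 4: cell (3,0)='.' (+4 fires, +2 burnt)
Step 5: cell (3,0)='.' (+2 fires, +4 burnt)
Step 6: cell (3,0)='.' (+3 fires, +2 burnt)
Step 7: cell (3,0)='.' (+1 fires, +3 burnt)
Step 8: cell (3,0)='.' (+1 fires, +1 burnt)
Step 9: cell (3,0)='.' (+0 fires, +1 burnt)
  fire out at step 9

3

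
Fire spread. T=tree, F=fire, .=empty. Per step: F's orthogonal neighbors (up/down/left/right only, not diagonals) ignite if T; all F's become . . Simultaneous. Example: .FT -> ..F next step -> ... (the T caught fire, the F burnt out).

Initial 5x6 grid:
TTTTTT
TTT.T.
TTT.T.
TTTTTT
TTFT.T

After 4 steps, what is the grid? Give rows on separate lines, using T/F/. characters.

Step 1: 3 trees catch fire, 1 burn out
  TTTTTT
  TTT.T.
  TTT.T.
  TTFTTT
  TF.F.T
Step 2: 4 trees catch fire, 3 burn out
  TTTTTT
  TTT.T.
  TTF.T.
  TF.FTT
  F....T
Step 3: 4 trees catch fire, 4 burn out
  TTTTTT
  TTF.T.
  TF..T.
  F...FT
  .....T
Step 4: 5 trees catch fire, 4 burn out
  TTFTTT
  TF..T.
  F...F.
  .....F
  .....T

TTFTTT
TF..T.
F...F.
.....F
.....T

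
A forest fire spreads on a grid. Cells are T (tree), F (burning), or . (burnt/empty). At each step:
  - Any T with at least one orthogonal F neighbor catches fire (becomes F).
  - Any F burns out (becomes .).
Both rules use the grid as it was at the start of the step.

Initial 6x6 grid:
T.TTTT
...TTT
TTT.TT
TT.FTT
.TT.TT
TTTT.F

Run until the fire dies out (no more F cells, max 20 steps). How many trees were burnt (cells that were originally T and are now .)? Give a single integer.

Answer: 13

Derivation:
Step 1: +2 fires, +2 burnt (F count now 2)
Step 2: +3 fires, +2 burnt (F count now 3)
Step 3: +2 fires, +3 burnt (F count now 2)
Step 4: +3 fires, +2 burnt (F count now 3)
Step 5: +2 fires, +3 burnt (F count now 2)
Step 6: +1 fires, +2 burnt (F count now 1)
Step 7: +0 fires, +1 burnt (F count now 0)
Fire out after step 7
Initially T: 25, now '.': 24
Total burnt (originally-T cells now '.'): 13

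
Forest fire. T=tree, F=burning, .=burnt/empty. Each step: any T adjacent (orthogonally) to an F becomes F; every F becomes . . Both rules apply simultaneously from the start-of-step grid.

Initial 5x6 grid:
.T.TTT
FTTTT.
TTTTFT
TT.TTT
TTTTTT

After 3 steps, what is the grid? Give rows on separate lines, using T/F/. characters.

Step 1: 6 trees catch fire, 2 burn out
  .T.TTT
  .FTTF.
  FTTF.F
  TT.TFT
  TTTTTT
Step 2: 10 trees catch fire, 6 burn out
  .F.TFT
  ..FF..
  .FF...
  FT.F.F
  TTTTFT
Step 3: 6 trees catch fire, 10 burn out
  ...F.F
  ......
  ......
  .F....
  FTTF.F

...F.F
......
......
.F....
FTTF.F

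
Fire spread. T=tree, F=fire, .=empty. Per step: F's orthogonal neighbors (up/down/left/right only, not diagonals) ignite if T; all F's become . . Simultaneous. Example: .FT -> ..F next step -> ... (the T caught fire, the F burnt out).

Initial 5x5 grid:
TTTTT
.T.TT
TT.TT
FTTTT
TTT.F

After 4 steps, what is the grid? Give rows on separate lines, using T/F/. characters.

Step 1: 4 trees catch fire, 2 burn out
  TTTTT
  .T.TT
  FT.TT
  .FTTF
  FTT..
Step 2: 5 trees catch fire, 4 burn out
  TTTTT
  .T.TT
  .F.TF
  ..FF.
  .FT..
Step 3: 4 trees catch fire, 5 burn out
  TTTTT
  .F.TF
  ...F.
  .....
  ..F..
Step 4: 3 trees catch fire, 4 burn out
  TFTTF
  ...F.
  .....
  .....
  .....

TFTTF
...F.
.....
.....
.....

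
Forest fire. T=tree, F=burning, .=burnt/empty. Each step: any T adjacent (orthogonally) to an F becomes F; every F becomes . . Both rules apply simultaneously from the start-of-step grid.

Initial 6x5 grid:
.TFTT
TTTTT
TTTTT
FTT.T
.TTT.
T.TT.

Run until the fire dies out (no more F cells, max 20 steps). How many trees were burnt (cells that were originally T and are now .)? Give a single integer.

Answer: 21

Derivation:
Step 1: +5 fires, +2 burnt (F count now 5)
Step 2: +8 fires, +5 burnt (F count now 8)
Step 3: +3 fires, +8 burnt (F count now 3)
Step 4: +3 fires, +3 burnt (F count now 3)
Step 5: +2 fires, +3 burnt (F count now 2)
Step 6: +0 fires, +2 burnt (F count now 0)
Fire out after step 6
Initially T: 22, now '.': 29
Total burnt (originally-T cells now '.'): 21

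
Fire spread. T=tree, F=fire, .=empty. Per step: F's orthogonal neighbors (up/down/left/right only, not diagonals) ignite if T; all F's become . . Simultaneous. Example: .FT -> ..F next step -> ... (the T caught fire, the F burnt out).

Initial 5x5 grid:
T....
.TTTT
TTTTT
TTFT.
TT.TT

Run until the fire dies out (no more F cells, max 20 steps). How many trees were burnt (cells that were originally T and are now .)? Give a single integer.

Step 1: +3 fires, +1 burnt (F count now 3)
Step 2: +6 fires, +3 burnt (F count now 6)
Step 3: +6 fires, +6 burnt (F count now 6)
Step 4: +1 fires, +6 burnt (F count now 1)
Step 5: +0 fires, +1 burnt (F count now 0)
Fire out after step 5
Initially T: 17, now '.': 24
Total burnt (originally-T cells now '.'): 16

Answer: 16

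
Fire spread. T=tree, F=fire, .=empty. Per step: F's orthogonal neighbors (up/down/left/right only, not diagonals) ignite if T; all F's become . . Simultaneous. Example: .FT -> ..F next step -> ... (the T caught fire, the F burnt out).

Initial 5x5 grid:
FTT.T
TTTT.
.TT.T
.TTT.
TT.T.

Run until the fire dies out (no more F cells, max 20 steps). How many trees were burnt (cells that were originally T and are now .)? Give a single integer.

Answer: 14

Derivation:
Step 1: +2 fires, +1 burnt (F count now 2)
Step 2: +2 fires, +2 burnt (F count now 2)
Step 3: +2 fires, +2 burnt (F count now 2)
Step 4: +3 fires, +2 burnt (F count now 3)
Step 5: +2 fires, +3 burnt (F count now 2)
Step 6: +2 fires, +2 burnt (F count now 2)
Step 7: +1 fires, +2 burnt (F count now 1)
Step 8: +0 fires, +1 burnt (F count now 0)
Fire out after step 8
Initially T: 16, now '.': 23
Total burnt (originally-T cells now '.'): 14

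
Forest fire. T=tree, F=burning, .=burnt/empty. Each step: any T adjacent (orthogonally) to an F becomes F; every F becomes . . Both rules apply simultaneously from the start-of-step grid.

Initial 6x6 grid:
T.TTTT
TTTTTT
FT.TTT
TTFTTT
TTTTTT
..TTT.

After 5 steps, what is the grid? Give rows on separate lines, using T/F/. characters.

Step 1: 6 trees catch fire, 2 burn out
  T.TTTT
  FTTTTT
  .F.TTT
  FF.FTT
  TTFTTT
  ..TTT.
Step 2: 8 trees catch fire, 6 burn out
  F.TTTT
  .FTTTT
  ...FTT
  ....FT
  FF.FTT
  ..FTT.
Step 3: 6 trees catch fire, 8 burn out
  ..TTTT
  ..FFTT
  ....FT
  .....F
  ....FT
  ...FT.
Step 4: 6 trees catch fire, 6 burn out
  ..FFTT
  ....FT
  .....F
  ......
  .....F
  ....F.
Step 5: 2 trees catch fire, 6 burn out
  ....FT
  .....F
  ......
  ......
  ......
  ......

....FT
.....F
......
......
......
......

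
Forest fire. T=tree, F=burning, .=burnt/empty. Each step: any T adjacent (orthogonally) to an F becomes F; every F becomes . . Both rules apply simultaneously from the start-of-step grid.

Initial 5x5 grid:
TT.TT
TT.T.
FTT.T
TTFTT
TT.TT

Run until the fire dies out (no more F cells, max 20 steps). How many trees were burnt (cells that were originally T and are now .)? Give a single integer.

Answer: 15

Derivation:
Step 1: +6 fires, +2 burnt (F count now 6)
Step 2: +6 fires, +6 burnt (F count now 6)
Step 3: +3 fires, +6 burnt (F count now 3)
Step 4: +0 fires, +3 burnt (F count now 0)
Fire out after step 4
Initially T: 18, now '.': 22
Total burnt (originally-T cells now '.'): 15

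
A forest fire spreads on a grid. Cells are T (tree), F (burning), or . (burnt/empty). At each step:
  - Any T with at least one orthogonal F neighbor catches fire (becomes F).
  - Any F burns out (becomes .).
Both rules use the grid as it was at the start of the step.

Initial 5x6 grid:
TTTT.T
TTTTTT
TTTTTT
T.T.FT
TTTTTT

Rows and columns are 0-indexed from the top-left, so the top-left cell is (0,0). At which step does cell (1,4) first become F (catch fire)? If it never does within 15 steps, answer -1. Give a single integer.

Step 1: cell (1,4)='T' (+3 fires, +1 burnt)
Step 2: cell (1,4)='F' (+5 fires, +3 burnt)
  -> target ignites at step 2
Step 3: cell (1,4)='.' (+4 fires, +5 burnt)
Step 4: cell (1,4)='.' (+6 fires, +4 burnt)
Step 5: cell (1,4)='.' (+4 fires, +6 burnt)
Step 6: cell (1,4)='.' (+3 fires, +4 burnt)
Step 7: cell (1,4)='.' (+1 fires, +3 burnt)
Step 8: cell (1,4)='.' (+0 fires, +1 burnt)
  fire out at step 8

2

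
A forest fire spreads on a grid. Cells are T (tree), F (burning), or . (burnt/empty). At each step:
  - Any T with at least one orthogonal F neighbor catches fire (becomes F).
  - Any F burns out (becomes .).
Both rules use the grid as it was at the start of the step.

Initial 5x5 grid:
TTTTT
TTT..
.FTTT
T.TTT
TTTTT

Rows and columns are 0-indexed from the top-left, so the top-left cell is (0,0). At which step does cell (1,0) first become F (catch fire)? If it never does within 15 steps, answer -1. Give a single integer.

Step 1: cell (1,0)='T' (+2 fires, +1 burnt)
Step 2: cell (1,0)='F' (+5 fires, +2 burnt)
  -> target ignites at step 2
Step 3: cell (1,0)='.' (+5 fires, +5 burnt)
Step 4: cell (1,0)='.' (+4 fires, +5 burnt)
Step 5: cell (1,0)='.' (+3 fires, +4 burnt)
Step 6: cell (1,0)='.' (+1 fires, +3 burnt)
Step 7: cell (1,0)='.' (+0 fires, +1 burnt)
  fire out at step 7

2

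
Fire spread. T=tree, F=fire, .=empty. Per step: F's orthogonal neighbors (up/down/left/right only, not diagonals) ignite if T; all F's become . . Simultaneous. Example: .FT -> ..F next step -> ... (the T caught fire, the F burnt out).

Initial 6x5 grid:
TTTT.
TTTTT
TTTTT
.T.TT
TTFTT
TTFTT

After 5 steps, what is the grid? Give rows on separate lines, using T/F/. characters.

Step 1: 4 trees catch fire, 2 burn out
  TTTT.
  TTTTT
  TTTTT
  .T.TT
  TF.FT
  TF.FT
Step 2: 6 trees catch fire, 4 burn out
  TTTT.
  TTTTT
  TTTTT
  .F.FT
  F...F
  F...F
Step 3: 3 trees catch fire, 6 burn out
  TTTT.
  TTTTT
  TFTFT
  ....F
  .....
  .....
Step 4: 5 trees catch fire, 3 burn out
  TTTT.
  TFTFT
  F.F.F
  .....
  .....
  .....
Step 5: 5 trees catch fire, 5 burn out
  TFTF.
  F.F.F
  .....
  .....
  .....
  .....

TFTF.
F.F.F
.....
.....
.....
.....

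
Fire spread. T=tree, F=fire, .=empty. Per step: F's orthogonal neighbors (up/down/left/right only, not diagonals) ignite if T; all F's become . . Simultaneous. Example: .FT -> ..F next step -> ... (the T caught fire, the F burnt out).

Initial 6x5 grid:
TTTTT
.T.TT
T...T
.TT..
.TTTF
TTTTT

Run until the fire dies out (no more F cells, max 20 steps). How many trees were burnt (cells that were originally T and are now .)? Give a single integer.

Answer: 10

Derivation:
Step 1: +2 fires, +1 burnt (F count now 2)
Step 2: +2 fires, +2 burnt (F count now 2)
Step 3: +3 fires, +2 burnt (F count now 3)
Step 4: +2 fires, +3 burnt (F count now 2)
Step 5: +1 fires, +2 burnt (F count now 1)
Step 6: +0 fires, +1 burnt (F count now 0)
Fire out after step 6
Initially T: 20, now '.': 20
Total burnt (originally-T cells now '.'): 10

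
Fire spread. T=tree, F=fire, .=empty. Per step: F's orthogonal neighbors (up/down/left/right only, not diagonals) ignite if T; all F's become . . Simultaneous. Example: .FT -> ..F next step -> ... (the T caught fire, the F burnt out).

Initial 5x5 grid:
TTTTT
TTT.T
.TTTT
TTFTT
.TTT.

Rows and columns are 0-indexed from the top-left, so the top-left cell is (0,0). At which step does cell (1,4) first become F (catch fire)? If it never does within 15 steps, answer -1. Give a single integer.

Step 1: cell (1,4)='T' (+4 fires, +1 burnt)
Step 2: cell (1,4)='T' (+7 fires, +4 burnt)
Step 3: cell (1,4)='T' (+3 fires, +7 burnt)
Step 4: cell (1,4)='F' (+4 fires, +3 burnt)
  -> target ignites at step 4
Step 5: cell (1,4)='.' (+2 fires, +4 burnt)
Step 6: cell (1,4)='.' (+0 fires, +2 burnt)
  fire out at step 6

4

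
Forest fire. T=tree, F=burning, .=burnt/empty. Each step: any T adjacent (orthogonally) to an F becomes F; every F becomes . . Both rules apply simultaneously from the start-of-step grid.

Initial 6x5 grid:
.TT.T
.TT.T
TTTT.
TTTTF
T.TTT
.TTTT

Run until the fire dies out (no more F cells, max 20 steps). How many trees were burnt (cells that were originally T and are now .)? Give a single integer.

Step 1: +2 fires, +1 burnt (F count now 2)
Step 2: +4 fires, +2 burnt (F count now 4)
Step 3: +4 fires, +4 burnt (F count now 4)
Step 4: +4 fires, +4 burnt (F count now 4)
Step 5: +5 fires, +4 burnt (F count now 5)
Step 6: +1 fires, +5 burnt (F count now 1)
Step 7: +0 fires, +1 burnt (F count now 0)
Fire out after step 7
Initially T: 22, now '.': 28
Total burnt (originally-T cells now '.'): 20

Answer: 20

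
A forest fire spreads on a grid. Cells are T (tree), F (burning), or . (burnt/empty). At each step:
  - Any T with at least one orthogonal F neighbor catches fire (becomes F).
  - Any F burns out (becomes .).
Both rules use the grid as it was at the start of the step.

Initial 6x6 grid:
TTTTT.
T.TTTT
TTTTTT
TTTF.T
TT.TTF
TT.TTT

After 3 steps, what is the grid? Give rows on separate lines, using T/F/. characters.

Step 1: 6 trees catch fire, 2 burn out
  TTTTT.
  T.TTTT
  TTTFTT
  TTF..F
  TT.FF.
  TT.TTF
Step 2: 7 trees catch fire, 6 burn out
  TTTTT.
  T.TFTT
  TTF.FF
  TF....
  TT....
  TT.FF.
Step 3: 7 trees catch fire, 7 burn out
  TTTFT.
  T.F.FF
  TF....
  F.....
  TF....
  TT....

TTTFT.
T.F.FF
TF....
F.....
TF....
TT....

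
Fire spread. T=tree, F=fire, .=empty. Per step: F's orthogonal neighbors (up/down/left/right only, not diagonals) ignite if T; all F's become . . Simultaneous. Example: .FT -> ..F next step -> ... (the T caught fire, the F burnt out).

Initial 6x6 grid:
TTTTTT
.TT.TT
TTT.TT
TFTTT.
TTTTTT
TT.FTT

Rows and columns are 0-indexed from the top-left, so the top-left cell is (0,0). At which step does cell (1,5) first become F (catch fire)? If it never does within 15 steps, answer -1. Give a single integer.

Step 1: cell (1,5)='T' (+6 fires, +2 burnt)
Step 2: cell (1,5)='T' (+9 fires, +6 burnt)
Step 3: cell (1,5)='T' (+5 fires, +9 burnt)
Step 4: cell (1,5)='T' (+3 fires, +5 burnt)
Step 5: cell (1,5)='T' (+3 fires, +3 burnt)
Step 6: cell (1,5)='F' (+2 fires, +3 burnt)
  -> target ignites at step 6
Step 7: cell (1,5)='.' (+1 fires, +2 burnt)
Step 8: cell (1,5)='.' (+0 fires, +1 burnt)
  fire out at step 8

6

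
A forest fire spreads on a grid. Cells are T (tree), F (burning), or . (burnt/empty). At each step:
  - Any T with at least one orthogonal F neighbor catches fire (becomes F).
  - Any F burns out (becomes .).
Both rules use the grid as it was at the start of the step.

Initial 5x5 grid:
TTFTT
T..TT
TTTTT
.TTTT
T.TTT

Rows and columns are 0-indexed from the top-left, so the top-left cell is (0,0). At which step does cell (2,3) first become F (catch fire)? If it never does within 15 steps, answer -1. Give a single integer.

Step 1: cell (2,3)='T' (+2 fires, +1 burnt)
Step 2: cell (2,3)='T' (+3 fires, +2 burnt)
Step 3: cell (2,3)='F' (+3 fires, +3 burnt)
  -> target ignites at step 3
Step 4: cell (2,3)='.' (+4 fires, +3 burnt)
Step 5: cell (2,3)='.' (+4 fires, +4 burnt)
Step 6: cell (2,3)='.' (+3 fires, +4 burnt)
Step 7: cell (2,3)='.' (+0 fires, +3 burnt)
  fire out at step 7

3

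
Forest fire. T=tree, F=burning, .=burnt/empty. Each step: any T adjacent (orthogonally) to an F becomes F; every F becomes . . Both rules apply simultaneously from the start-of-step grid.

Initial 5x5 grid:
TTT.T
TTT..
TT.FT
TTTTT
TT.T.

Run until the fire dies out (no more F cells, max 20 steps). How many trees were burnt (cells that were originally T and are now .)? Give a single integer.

Step 1: +2 fires, +1 burnt (F count now 2)
Step 2: +3 fires, +2 burnt (F count now 3)
Step 3: +1 fires, +3 burnt (F count now 1)
Step 4: +3 fires, +1 burnt (F count now 3)
Step 5: +3 fires, +3 burnt (F count now 3)
Step 6: +3 fires, +3 burnt (F count now 3)
Step 7: +2 fires, +3 burnt (F count now 2)
Step 8: +0 fires, +2 burnt (F count now 0)
Fire out after step 8
Initially T: 18, now '.': 24
Total burnt (originally-T cells now '.'): 17

Answer: 17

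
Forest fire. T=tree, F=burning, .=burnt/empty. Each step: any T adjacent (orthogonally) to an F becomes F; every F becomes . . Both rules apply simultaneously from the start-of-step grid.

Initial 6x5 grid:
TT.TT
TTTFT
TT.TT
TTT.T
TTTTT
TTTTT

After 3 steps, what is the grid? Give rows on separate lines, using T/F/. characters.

Step 1: 4 trees catch fire, 1 burn out
  TT.FT
  TTF.F
  TT.FT
  TTT.T
  TTTTT
  TTTTT
Step 2: 3 trees catch fire, 4 burn out
  TT..F
  TF...
  TT..F
  TTT.T
  TTTTT
  TTTTT
Step 3: 4 trees catch fire, 3 burn out
  TF...
  F....
  TF...
  TTT.F
  TTTTT
  TTTTT

TF...
F....
TF...
TTT.F
TTTTT
TTTTT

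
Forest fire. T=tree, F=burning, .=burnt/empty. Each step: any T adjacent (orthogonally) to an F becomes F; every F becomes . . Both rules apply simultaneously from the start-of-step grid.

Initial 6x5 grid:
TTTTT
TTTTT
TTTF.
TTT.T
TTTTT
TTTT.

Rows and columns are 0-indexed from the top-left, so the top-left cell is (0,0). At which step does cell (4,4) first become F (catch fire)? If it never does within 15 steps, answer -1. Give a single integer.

Step 1: cell (4,4)='T' (+2 fires, +1 burnt)
Step 2: cell (4,4)='T' (+5 fires, +2 burnt)
Step 3: cell (4,4)='T' (+6 fires, +5 burnt)
Step 4: cell (4,4)='T' (+6 fires, +6 burnt)
Step 5: cell (4,4)='F' (+5 fires, +6 burnt)
  -> target ignites at step 5
Step 6: cell (4,4)='.' (+2 fires, +5 burnt)
Step 7: cell (4,4)='.' (+0 fires, +2 burnt)
  fire out at step 7

5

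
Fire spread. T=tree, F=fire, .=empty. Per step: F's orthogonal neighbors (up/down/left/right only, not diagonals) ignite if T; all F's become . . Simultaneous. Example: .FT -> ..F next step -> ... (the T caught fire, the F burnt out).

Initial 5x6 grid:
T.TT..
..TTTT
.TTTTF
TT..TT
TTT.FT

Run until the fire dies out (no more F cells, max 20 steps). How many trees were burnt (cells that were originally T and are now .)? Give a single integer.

Step 1: +5 fires, +2 burnt (F count now 5)
Step 2: +2 fires, +5 burnt (F count now 2)
Step 3: +2 fires, +2 burnt (F count now 2)
Step 4: +3 fires, +2 burnt (F count now 3)
Step 5: +2 fires, +3 burnt (F count now 2)
Step 6: +2 fires, +2 burnt (F count now 2)
Step 7: +2 fires, +2 burnt (F count now 2)
Step 8: +0 fires, +2 burnt (F count now 0)
Fire out after step 8
Initially T: 19, now '.': 29
Total burnt (originally-T cells now '.'): 18

Answer: 18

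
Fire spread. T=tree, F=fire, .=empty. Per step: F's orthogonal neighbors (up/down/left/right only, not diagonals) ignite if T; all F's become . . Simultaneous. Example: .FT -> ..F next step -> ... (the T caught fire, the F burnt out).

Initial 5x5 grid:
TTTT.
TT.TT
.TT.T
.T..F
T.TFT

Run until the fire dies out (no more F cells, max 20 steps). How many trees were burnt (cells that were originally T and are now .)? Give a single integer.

Step 1: +3 fires, +2 burnt (F count now 3)
Step 2: +1 fires, +3 burnt (F count now 1)
Step 3: +1 fires, +1 burnt (F count now 1)
Step 4: +1 fires, +1 burnt (F count now 1)
Step 5: +1 fires, +1 burnt (F count now 1)
Step 6: +1 fires, +1 burnt (F count now 1)
Step 7: +2 fires, +1 burnt (F count now 2)
Step 8: +2 fires, +2 burnt (F count now 2)
Step 9: +2 fires, +2 burnt (F count now 2)
Step 10: +0 fires, +2 burnt (F count now 0)
Fire out after step 10
Initially T: 15, now '.': 24
Total burnt (originally-T cells now '.'): 14

Answer: 14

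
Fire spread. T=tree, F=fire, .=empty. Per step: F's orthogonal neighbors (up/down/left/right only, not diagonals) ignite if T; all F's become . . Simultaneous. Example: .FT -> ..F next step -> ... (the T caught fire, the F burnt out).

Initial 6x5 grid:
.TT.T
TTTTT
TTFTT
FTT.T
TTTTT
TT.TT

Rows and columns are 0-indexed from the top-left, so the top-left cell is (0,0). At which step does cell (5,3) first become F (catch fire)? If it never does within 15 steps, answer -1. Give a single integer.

Step 1: cell (5,3)='T' (+7 fires, +2 burnt)
Step 2: cell (5,3)='T' (+8 fires, +7 burnt)
Step 3: cell (5,3)='T' (+5 fires, +8 burnt)
Step 4: cell (5,3)='F' (+3 fires, +5 burnt)
  -> target ignites at step 4
Step 5: cell (5,3)='.' (+1 fires, +3 burnt)
Step 6: cell (5,3)='.' (+0 fires, +1 burnt)
  fire out at step 6

4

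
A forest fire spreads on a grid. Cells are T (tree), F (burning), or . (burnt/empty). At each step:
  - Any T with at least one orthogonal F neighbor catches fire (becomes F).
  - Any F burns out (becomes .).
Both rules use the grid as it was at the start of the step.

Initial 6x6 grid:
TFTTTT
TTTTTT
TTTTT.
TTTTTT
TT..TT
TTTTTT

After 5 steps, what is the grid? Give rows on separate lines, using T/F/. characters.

Step 1: 3 trees catch fire, 1 burn out
  F.FTTT
  TFTTTT
  TTTTT.
  TTTTTT
  TT..TT
  TTTTTT
Step 2: 4 trees catch fire, 3 burn out
  ...FTT
  F.FTTT
  TFTTT.
  TTTTTT
  TT..TT
  TTTTTT
Step 3: 5 trees catch fire, 4 burn out
  ....FT
  ...FTT
  F.FTT.
  TFTTTT
  TT..TT
  TTTTTT
Step 4: 6 trees catch fire, 5 burn out
  .....F
  ....FT
  ...FT.
  F.FTTT
  TF..TT
  TTTTTT
Step 5: 5 trees catch fire, 6 burn out
  ......
  .....F
  ....F.
  ...FTT
  F...TT
  TFTTTT

......
.....F
....F.
...FTT
F...TT
TFTTTT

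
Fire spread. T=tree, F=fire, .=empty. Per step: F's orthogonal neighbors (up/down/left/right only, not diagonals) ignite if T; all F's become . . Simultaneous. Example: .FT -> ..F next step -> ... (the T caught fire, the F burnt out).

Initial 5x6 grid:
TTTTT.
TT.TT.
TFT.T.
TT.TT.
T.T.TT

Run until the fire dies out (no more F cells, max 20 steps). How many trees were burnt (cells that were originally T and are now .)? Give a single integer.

Step 1: +4 fires, +1 burnt (F count now 4)
Step 2: +3 fires, +4 burnt (F count now 3)
Step 3: +3 fires, +3 burnt (F count now 3)
Step 4: +1 fires, +3 burnt (F count now 1)
Step 5: +2 fires, +1 burnt (F count now 2)
Step 6: +1 fires, +2 burnt (F count now 1)
Step 7: +1 fires, +1 burnt (F count now 1)
Step 8: +1 fires, +1 burnt (F count now 1)
Step 9: +2 fires, +1 burnt (F count now 2)
Step 10: +1 fires, +2 burnt (F count now 1)
Step 11: +0 fires, +1 burnt (F count now 0)
Fire out after step 11
Initially T: 20, now '.': 29
Total burnt (originally-T cells now '.'): 19

Answer: 19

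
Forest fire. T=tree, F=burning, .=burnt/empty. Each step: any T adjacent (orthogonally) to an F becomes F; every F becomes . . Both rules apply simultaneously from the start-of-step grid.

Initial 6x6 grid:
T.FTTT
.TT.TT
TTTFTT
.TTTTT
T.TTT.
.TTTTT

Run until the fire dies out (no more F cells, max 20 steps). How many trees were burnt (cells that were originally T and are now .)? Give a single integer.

Answer: 25

Derivation:
Step 1: +5 fires, +2 burnt (F count now 5)
Step 2: +8 fires, +5 burnt (F count now 8)
Step 3: +8 fires, +8 burnt (F count now 8)
Step 4: +2 fires, +8 burnt (F count now 2)
Step 5: +2 fires, +2 burnt (F count now 2)
Step 6: +0 fires, +2 burnt (F count now 0)
Fire out after step 6
Initially T: 27, now '.': 34
Total burnt (originally-T cells now '.'): 25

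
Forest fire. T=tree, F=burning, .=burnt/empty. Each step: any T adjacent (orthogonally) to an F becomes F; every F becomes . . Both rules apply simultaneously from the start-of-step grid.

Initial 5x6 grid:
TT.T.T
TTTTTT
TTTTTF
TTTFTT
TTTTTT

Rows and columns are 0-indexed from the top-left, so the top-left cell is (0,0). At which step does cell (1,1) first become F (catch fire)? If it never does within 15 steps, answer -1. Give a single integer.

Step 1: cell (1,1)='T' (+7 fires, +2 burnt)
Step 2: cell (1,1)='T' (+8 fires, +7 burnt)
Step 3: cell (1,1)='T' (+5 fires, +8 burnt)
Step 4: cell (1,1)='F' (+3 fires, +5 burnt)
  -> target ignites at step 4
Step 5: cell (1,1)='.' (+2 fires, +3 burnt)
Step 6: cell (1,1)='.' (+1 fires, +2 burnt)
Step 7: cell (1,1)='.' (+0 fires, +1 burnt)
  fire out at step 7

4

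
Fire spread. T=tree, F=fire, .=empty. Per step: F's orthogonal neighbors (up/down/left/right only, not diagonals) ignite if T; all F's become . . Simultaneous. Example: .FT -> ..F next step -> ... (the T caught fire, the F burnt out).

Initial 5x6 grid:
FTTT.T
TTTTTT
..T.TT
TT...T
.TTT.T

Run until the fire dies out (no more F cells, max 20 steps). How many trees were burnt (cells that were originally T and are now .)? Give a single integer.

Answer: 15

Derivation:
Step 1: +2 fires, +1 burnt (F count now 2)
Step 2: +2 fires, +2 burnt (F count now 2)
Step 3: +2 fires, +2 burnt (F count now 2)
Step 4: +2 fires, +2 burnt (F count now 2)
Step 5: +1 fires, +2 burnt (F count now 1)
Step 6: +2 fires, +1 burnt (F count now 2)
Step 7: +2 fires, +2 burnt (F count now 2)
Step 8: +1 fires, +2 burnt (F count now 1)
Step 9: +1 fires, +1 burnt (F count now 1)
Step 10: +0 fires, +1 burnt (F count now 0)
Fire out after step 10
Initially T: 20, now '.': 25
Total burnt (originally-T cells now '.'): 15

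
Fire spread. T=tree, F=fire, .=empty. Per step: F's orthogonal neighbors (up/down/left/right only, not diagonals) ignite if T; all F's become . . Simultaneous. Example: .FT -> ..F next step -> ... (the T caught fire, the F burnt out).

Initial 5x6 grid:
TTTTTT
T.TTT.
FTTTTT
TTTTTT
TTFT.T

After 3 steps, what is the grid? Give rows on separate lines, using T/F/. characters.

Step 1: 6 trees catch fire, 2 burn out
  TTTTTT
  F.TTT.
  .FTTTT
  FTFTTT
  TF.F.T
Step 2: 5 trees catch fire, 6 burn out
  FTTTTT
  ..TTT.
  ..FTTT
  .F.FTT
  F....T
Step 3: 4 trees catch fire, 5 burn out
  .FTTTT
  ..FTT.
  ...FTT
  ....FT
  .....T

.FTTTT
..FTT.
...FTT
....FT
.....T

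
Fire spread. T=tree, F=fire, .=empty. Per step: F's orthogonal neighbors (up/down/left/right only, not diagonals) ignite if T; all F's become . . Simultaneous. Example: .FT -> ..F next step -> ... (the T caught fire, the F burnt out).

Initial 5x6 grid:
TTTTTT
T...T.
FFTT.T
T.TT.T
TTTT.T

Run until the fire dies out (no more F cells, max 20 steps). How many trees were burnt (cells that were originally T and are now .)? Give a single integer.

Answer: 17

Derivation:
Step 1: +3 fires, +2 burnt (F count now 3)
Step 2: +4 fires, +3 burnt (F count now 4)
Step 3: +4 fires, +4 burnt (F count now 4)
Step 4: +2 fires, +4 burnt (F count now 2)
Step 5: +1 fires, +2 burnt (F count now 1)
Step 6: +1 fires, +1 burnt (F count now 1)
Step 7: +2 fires, +1 burnt (F count now 2)
Step 8: +0 fires, +2 burnt (F count now 0)
Fire out after step 8
Initially T: 20, now '.': 27
Total burnt (originally-T cells now '.'): 17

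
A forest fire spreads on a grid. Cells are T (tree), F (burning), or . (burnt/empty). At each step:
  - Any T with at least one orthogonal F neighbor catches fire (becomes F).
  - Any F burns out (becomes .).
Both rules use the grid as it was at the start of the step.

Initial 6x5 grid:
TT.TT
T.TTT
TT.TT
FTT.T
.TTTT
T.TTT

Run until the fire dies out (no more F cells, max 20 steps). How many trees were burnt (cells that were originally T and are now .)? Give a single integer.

Step 1: +2 fires, +1 burnt (F count now 2)
Step 2: +4 fires, +2 burnt (F count now 4)
Step 3: +2 fires, +4 burnt (F count now 2)
Step 4: +3 fires, +2 burnt (F count now 3)
Step 5: +2 fires, +3 burnt (F count now 2)
Step 6: +2 fires, +2 burnt (F count now 2)
Step 7: +1 fires, +2 burnt (F count now 1)
Step 8: +2 fires, +1 burnt (F count now 2)
Step 9: +2 fires, +2 burnt (F count now 2)
Step 10: +2 fires, +2 burnt (F count now 2)
Step 11: +0 fires, +2 burnt (F count now 0)
Fire out after step 11
Initially T: 23, now '.': 29
Total burnt (originally-T cells now '.'): 22

Answer: 22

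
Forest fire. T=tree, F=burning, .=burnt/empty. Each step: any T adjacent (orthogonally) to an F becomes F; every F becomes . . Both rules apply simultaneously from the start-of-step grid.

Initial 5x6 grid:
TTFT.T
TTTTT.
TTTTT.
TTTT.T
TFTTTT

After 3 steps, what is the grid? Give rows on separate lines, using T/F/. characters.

Step 1: 6 trees catch fire, 2 burn out
  TF.F.T
  TTFTT.
  TTTTT.
  TFTT.T
  F.FTTT
Step 2: 8 trees catch fire, 6 burn out
  F....T
  TF.FT.
  TFFTT.
  F.FT.T
  ...FTT
Step 3: 6 trees catch fire, 8 burn out
  .....T
  F...F.
  F..FT.
  ...F.T
  ....FT

.....T
F...F.
F..FT.
...F.T
....FT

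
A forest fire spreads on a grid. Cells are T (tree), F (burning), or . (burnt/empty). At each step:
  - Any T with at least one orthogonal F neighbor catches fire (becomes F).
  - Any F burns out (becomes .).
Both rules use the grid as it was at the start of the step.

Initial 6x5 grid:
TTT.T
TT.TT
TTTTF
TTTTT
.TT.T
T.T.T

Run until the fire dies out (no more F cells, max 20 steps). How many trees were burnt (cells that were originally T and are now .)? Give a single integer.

Answer: 22

Derivation:
Step 1: +3 fires, +1 burnt (F count now 3)
Step 2: +5 fires, +3 burnt (F count now 5)
Step 3: +3 fires, +5 burnt (F count now 3)
Step 4: +4 fires, +3 burnt (F count now 4)
Step 5: +5 fires, +4 burnt (F count now 5)
Step 6: +2 fires, +5 burnt (F count now 2)
Step 7: +0 fires, +2 burnt (F count now 0)
Fire out after step 7
Initially T: 23, now '.': 29
Total burnt (originally-T cells now '.'): 22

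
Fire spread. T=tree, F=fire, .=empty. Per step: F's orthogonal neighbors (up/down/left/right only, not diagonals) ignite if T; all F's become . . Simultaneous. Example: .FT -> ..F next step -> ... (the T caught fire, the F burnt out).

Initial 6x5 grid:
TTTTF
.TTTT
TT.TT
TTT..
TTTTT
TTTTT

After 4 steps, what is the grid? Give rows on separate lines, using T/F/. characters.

Step 1: 2 trees catch fire, 1 burn out
  TTTF.
  .TTTF
  TT.TT
  TTT..
  TTTTT
  TTTTT
Step 2: 3 trees catch fire, 2 burn out
  TTF..
  .TTF.
  TT.TF
  TTT..
  TTTTT
  TTTTT
Step 3: 3 trees catch fire, 3 burn out
  TF...
  .TF..
  TT.F.
  TTT..
  TTTTT
  TTTTT
Step 4: 2 trees catch fire, 3 burn out
  F....
  .F...
  TT...
  TTT..
  TTTTT
  TTTTT

F....
.F...
TT...
TTT..
TTTTT
TTTTT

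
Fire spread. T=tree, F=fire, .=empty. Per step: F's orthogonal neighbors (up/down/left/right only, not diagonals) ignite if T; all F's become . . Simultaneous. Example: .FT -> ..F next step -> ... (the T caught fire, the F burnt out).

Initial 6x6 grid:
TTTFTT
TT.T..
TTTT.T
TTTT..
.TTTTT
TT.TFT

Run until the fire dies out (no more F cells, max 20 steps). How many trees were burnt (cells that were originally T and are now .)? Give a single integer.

Step 1: +6 fires, +2 burnt (F count now 6)
Step 2: +5 fires, +6 burnt (F count now 5)
Step 3: +5 fires, +5 burnt (F count now 5)
Step 4: +4 fires, +5 burnt (F count now 4)
Step 5: +3 fires, +4 burnt (F count now 3)
Step 6: +2 fires, +3 burnt (F count now 2)
Step 7: +0 fires, +2 burnt (F count now 0)
Fire out after step 7
Initially T: 26, now '.': 35
Total burnt (originally-T cells now '.'): 25

Answer: 25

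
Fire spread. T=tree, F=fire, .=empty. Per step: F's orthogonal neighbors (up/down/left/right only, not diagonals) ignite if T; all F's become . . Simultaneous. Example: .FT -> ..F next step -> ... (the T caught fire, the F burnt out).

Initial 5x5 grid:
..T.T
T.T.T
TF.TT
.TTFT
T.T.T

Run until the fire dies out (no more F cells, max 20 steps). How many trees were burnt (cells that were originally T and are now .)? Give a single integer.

Step 1: +5 fires, +2 burnt (F count now 5)
Step 2: +4 fires, +5 burnt (F count now 4)
Step 3: +1 fires, +4 burnt (F count now 1)
Step 4: +1 fires, +1 burnt (F count now 1)
Step 5: +0 fires, +1 burnt (F count now 0)
Fire out after step 5
Initially T: 14, now '.': 22
Total burnt (originally-T cells now '.'): 11

Answer: 11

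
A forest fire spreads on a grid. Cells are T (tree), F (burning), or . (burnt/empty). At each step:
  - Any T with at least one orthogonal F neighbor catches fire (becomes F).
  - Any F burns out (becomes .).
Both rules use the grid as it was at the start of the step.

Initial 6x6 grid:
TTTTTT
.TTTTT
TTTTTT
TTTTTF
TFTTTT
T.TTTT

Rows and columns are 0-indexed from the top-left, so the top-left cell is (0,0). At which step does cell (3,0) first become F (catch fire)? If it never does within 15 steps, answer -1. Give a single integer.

Step 1: cell (3,0)='T' (+6 fires, +2 burnt)
Step 2: cell (3,0)='F' (+11 fires, +6 burnt)
  -> target ignites at step 2
Step 3: cell (3,0)='.' (+8 fires, +11 burnt)
Step 4: cell (3,0)='.' (+4 fires, +8 burnt)
Step 5: cell (3,0)='.' (+3 fires, +4 burnt)
Step 6: cell (3,0)='.' (+0 fires, +3 burnt)
  fire out at step 6

2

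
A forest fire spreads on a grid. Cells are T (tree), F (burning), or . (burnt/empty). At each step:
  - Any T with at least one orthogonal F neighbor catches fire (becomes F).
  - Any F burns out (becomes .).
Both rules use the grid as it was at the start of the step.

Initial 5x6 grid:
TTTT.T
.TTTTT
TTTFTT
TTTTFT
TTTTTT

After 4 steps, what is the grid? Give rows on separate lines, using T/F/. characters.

Step 1: 6 trees catch fire, 2 burn out
  TTTT.T
  .TTFTT
  TTF.FT
  TTTF.F
  TTTTFT
Step 2: 8 trees catch fire, 6 burn out
  TTTF.T
  .TF.FT
  TF...F
  TTF...
  TTTF.F
Step 3: 6 trees catch fire, 8 burn out
  TTF..T
  .F...F
  F.....
  TF....
  TTF...
Step 4: 4 trees catch fire, 6 burn out
  TF...F
  ......
  ......
  F.....
  TF....

TF...F
......
......
F.....
TF....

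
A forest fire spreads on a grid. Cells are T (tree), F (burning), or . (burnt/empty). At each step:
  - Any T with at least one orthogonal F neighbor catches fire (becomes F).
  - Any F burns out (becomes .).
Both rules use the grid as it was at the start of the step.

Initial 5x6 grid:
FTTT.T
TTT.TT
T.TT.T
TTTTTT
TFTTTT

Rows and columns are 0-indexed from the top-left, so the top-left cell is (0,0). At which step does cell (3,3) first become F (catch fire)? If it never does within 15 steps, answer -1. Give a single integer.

Step 1: cell (3,3)='T' (+5 fires, +2 burnt)
Step 2: cell (3,3)='T' (+6 fires, +5 burnt)
Step 3: cell (3,3)='F' (+5 fires, +6 burnt)
  -> target ignites at step 3
Step 4: cell (3,3)='.' (+3 fires, +5 burnt)
Step 5: cell (3,3)='.' (+1 fires, +3 burnt)
Step 6: cell (3,3)='.' (+1 fires, +1 burnt)
Step 7: cell (3,3)='.' (+1 fires, +1 burnt)
Step 8: cell (3,3)='.' (+2 fires, +1 burnt)
Step 9: cell (3,3)='.' (+0 fires, +2 burnt)
  fire out at step 9

3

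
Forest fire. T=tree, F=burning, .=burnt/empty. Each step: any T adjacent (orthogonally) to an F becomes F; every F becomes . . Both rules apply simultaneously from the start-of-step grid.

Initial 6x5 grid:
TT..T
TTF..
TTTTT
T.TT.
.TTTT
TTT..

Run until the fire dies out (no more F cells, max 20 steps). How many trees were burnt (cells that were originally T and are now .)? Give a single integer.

Step 1: +2 fires, +1 burnt (F count now 2)
Step 2: +5 fires, +2 burnt (F count now 5)
Step 3: +5 fires, +5 burnt (F count now 5)
Step 4: +4 fires, +5 burnt (F count now 4)
Step 5: +2 fires, +4 burnt (F count now 2)
Step 6: +1 fires, +2 burnt (F count now 1)
Step 7: +0 fires, +1 burnt (F count now 0)
Fire out after step 7
Initially T: 20, now '.': 29
Total burnt (originally-T cells now '.'): 19

Answer: 19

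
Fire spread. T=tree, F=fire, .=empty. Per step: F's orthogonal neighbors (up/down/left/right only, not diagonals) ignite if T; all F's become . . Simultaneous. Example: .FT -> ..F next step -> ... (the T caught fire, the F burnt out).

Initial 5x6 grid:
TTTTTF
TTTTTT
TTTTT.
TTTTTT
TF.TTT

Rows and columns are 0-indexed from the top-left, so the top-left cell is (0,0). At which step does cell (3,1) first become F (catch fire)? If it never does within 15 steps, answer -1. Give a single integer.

Step 1: cell (3,1)='F' (+4 fires, +2 burnt)
  -> target ignites at step 1
Step 2: cell (3,1)='.' (+5 fires, +4 burnt)
Step 3: cell (3,1)='.' (+7 fires, +5 burnt)
Step 4: cell (3,1)='.' (+6 fires, +7 burnt)
Step 5: cell (3,1)='.' (+3 fires, +6 burnt)
Step 6: cell (3,1)='.' (+1 fires, +3 burnt)
Step 7: cell (3,1)='.' (+0 fires, +1 burnt)
  fire out at step 7

1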